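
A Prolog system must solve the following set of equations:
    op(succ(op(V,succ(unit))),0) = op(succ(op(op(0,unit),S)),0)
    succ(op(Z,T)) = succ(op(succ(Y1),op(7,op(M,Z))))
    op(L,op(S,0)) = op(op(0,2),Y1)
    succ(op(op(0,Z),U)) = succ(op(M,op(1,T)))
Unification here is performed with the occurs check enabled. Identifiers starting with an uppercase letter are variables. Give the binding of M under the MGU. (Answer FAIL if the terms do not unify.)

Decompose op/2: succ(op(V,succ(unit))) = succ(op(op(0,unit),S)),  0 = 0.
Decompose succ/1: op(V,succ(unit)) = op(op(0,unit),S).
Decompose op/2: V = op(0,unit),  succ(unit) = S.
Bind V := op(0,unit); no other remaining equation mentions V.
Bind S := succ(unit); substituting into the one remaining equation that mentions S gives: op(L,op(succ(unit),0)) = op(op(0,2),Y1).
Delete trivial equation 0 = 0.
Decompose succ/1: op(Z,T) = op(succ(Y1),op(7,op(M,Z))).
Decompose op/2: Z = succ(Y1),  T = op(7,op(M,Z)).
Bind Z := succ(Y1); substituting into the 2 remaining equations that mention Z gives: T = op(7,op(M,succ(Y1))),  succ(op(op(0,succ(Y1)),U)) = succ(op(M,op(1,T))).
Bind T := op(7,op(M,succ(Y1))); substituting into the one remaining equation that mentions T gives: succ(op(op(0,succ(Y1)),U)) = succ(op(M,op(1,op(7,op(M,succ(Y1)))))).
Decompose op/2: L = op(0,2),  op(succ(unit),0) = Y1.
Bind L := op(0,2); no other remaining equation mentions L.
Bind Y1 := op(succ(unit),0); substituting into the remaining equation gives: succ(op(op(0,succ(op(succ(unit),0))),U)) = succ(op(M,op(1,op(7,op(M,succ(op(succ(unit),0))))))). Substituting into the earlier bindings gives Z := succ(op(succ(unit),0)), T := op(7,op(M,succ(op(succ(unit),0)))).
Decompose succ/1: op(op(0,succ(op(succ(unit),0))),U) = op(M,op(1,op(7,op(M,succ(op(succ(unit),0)))))).
Decompose op/2: op(0,succ(op(succ(unit),0))) = M,  U = op(1,op(7,op(M,succ(op(succ(unit),0))))).
Bind M := op(0,succ(op(succ(unit),0))); substituting into the remaining equation gives: U = op(1,op(7,op(op(0,succ(op(succ(unit),0))),succ(op(succ(unit),0))))). Substituting into the earlier binding gives T := op(7,op(op(0,succ(op(succ(unit),0))),succ(op(succ(unit),0)))).
Bind U := op(1,op(7,op(op(0,succ(op(succ(unit),0))),succ(op(succ(unit),0))))).
MGU = { V = op(0,unit), S = succ(unit), Z = succ(op(succ(unit),0)), T = op(7,op(op(0,succ(op(succ(unit),0))),succ(op(succ(unit),0)))), L = op(0,2), Y1 = op(succ(unit),0), M = op(0,succ(op(succ(unit),0))), U = op(1,op(7,op(op(0,succ(op(succ(unit),0))),succ(op(succ(unit),0))))) }, so M = op(0,succ(op(succ(unit),0))).

op(0,succ(op(succ(unit),0)))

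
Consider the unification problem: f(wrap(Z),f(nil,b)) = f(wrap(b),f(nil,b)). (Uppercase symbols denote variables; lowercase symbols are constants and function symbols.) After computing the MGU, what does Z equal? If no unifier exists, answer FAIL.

Decompose f/2: wrap(Z) = wrap(b),  f(nil,b) = f(nil,b).
Decompose wrap/1: Z = b.
Bind Z := b; no other remaining equation mentions Z.
Delete trivial equation f(nil,b) = f(nil,b).
MGU = { Z := b }, so Z := b.

b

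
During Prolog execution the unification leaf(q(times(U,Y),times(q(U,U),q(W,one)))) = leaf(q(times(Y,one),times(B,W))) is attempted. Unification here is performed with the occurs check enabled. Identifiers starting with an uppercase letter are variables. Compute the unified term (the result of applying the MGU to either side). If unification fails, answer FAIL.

FAIL

Decompose leaf/1: q(times(U,Y),times(q(U,U),q(W,one))) = q(times(Y,one),times(B,W)).
Decompose q/2: times(U,Y) = times(Y,one),  times(q(U,U),q(W,one)) = times(B,W).
Decompose times/2: U = Y,  Y = one.
Bind U := Y; substituting into the one remaining equation that mentions U gives: times(q(Y,Y),q(W,one)) = times(B,W).
Bind Y := one; substituting into the remaining equation gives: times(q(one,one),q(W,one)) = times(B,W). Substituting into the earlier binding gives U := one.
Decompose times/2: q(one,one) = B,  q(W,one) = W.
Bind B := q(one,one); no other remaining equation mentions B.
Occurs check fails: W occurs in q(W,one); the equation W = q(W,one) has no finite solution.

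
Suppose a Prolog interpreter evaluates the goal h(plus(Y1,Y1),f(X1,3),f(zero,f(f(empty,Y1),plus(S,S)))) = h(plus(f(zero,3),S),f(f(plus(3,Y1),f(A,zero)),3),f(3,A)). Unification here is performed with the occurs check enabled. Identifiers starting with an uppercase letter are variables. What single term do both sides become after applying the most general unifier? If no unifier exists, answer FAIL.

FAIL

Decompose h/3: plus(Y1,Y1) = plus(f(zero,3),S),  f(X1,3) = f(f(plus(3,Y1),f(A,zero)),3),  f(zero,f(f(empty,Y1),plus(S,S))) = f(3,A).
Decompose plus/2: Y1 = f(zero,3),  Y1 = S.
Bind Y1 := f(zero,3); substituting into the remaining equations gives: f(zero,3) = S,  f(X1,3) = f(f(plus(3,f(zero,3)),f(A,zero)),3),  f(zero,f(f(empty,f(zero,3)),plus(S,S))) = f(3,A).
Bind S := f(zero,3); substituting into the one remaining equation that mentions S gives: f(zero,f(f(empty,f(zero,3)),plus(f(zero,3),f(zero,3)))) = f(3,A).
Decompose f/2: X1 = f(plus(3,f(zero,3)),f(A,zero)),  3 = 3.
Bind X1 := f(plus(3,f(zero,3)),f(A,zero)); no other remaining equation mentions X1.
Delete trivial equation 3 = 3.
Decompose f/2: zero = 3,  f(f(empty,f(zero,3)),plus(f(zero,3),f(zero,3))) = A.
Clash: constants zero and 3 differ; no unifier exists.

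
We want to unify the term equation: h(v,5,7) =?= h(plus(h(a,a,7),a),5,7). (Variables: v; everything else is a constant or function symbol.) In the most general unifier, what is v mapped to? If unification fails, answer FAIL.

plus(h(a,a,7),a)

Decompose h/3: v =?= plus(h(a,a,7),a),  5 =?= 5,  7 =?= 7.
Bind v := plus(h(a,a,7),a); no other remaining equation mentions v.
Delete trivial equation 5 =?= 5.
Delete trivial equation 7 =?= 7.
MGU = { v ↦ plus(h(a,a,7),a) }, so v ↦ plus(h(a,a,7),a).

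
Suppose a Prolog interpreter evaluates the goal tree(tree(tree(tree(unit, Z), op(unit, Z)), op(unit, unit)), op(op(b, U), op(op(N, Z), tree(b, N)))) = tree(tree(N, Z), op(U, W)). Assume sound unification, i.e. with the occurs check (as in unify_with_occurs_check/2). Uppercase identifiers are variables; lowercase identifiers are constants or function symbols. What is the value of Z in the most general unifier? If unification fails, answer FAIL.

Decompose tree/2: tree(tree(tree(unit, Z), op(unit, Z)), op(unit, unit)) = tree(N, Z),  op(op(b, U), op(op(N, Z), tree(b, N))) = op(U, W).
Decompose tree/2: tree(tree(unit, Z), op(unit, Z)) = N,  op(unit, unit) = Z.
Bind N := tree(tree(unit, Z), op(unit, Z)); substituting into the one remaining equation that mentions N gives: op(op(b, U), op(op(tree(tree(unit, Z), op(unit, Z)), Z), tree(b, tree(tree(unit, Z), op(unit, Z))))) = op(U, W).
Bind Z := op(unit, unit); substituting into the remaining equation gives: op(op(b, U), op(op(tree(tree(unit, op(unit, unit)), op(unit, op(unit, unit))), op(unit, unit)), tree(b, tree(tree(unit, op(unit, unit)), op(unit, op(unit, unit)))))) = op(U, W). Substituting into the earlier binding gives N := tree(tree(unit, op(unit, unit)), op(unit, op(unit, unit))).
Decompose op/2: op(b, U) = U,  op(op(tree(tree(unit, op(unit, unit)), op(unit, op(unit, unit))), op(unit, unit)), tree(b, tree(tree(unit, op(unit, unit)), op(unit, op(unit, unit))))) = W.
Occurs check fails: U occurs in op(b, U); the equation U = op(b, U) has no finite solution.

FAIL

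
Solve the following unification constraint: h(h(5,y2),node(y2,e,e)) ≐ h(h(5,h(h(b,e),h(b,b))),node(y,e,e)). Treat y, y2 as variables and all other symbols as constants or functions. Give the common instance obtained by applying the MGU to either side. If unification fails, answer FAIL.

h(h(5,h(h(b,e),h(b,b))),node(h(h(b,e),h(b,b)),e,e))

Decompose h/2: h(5,y2) ≐ h(5,h(h(b,e),h(b,b))),  node(y2,e,e) ≐ node(y,e,e).
Decompose h/2: 5 ≐ 5,  y2 ≐ h(h(b,e),h(b,b)).
Delete trivial equation 5 ≐ 5.
Bind y2 := h(h(b,e),h(b,b)); substituting into the remaining equation gives: node(h(h(b,e),h(b,b)),e,e) ≐ node(y,e,e).
Decompose node/3: h(h(b,e),h(b,b)) ≐ y,  e ≐ e,  e ≐ e.
Bind y := h(h(b,e),h(b,b)); no other remaining equation mentions y.
Delete trivial equation e ≐ e.
Delete trivial equation e ≐ e.
Applying the MGU to either side gives h(h(5,h(h(b,e),h(b,b))),node(h(h(b,e),h(b,b)),e,e)).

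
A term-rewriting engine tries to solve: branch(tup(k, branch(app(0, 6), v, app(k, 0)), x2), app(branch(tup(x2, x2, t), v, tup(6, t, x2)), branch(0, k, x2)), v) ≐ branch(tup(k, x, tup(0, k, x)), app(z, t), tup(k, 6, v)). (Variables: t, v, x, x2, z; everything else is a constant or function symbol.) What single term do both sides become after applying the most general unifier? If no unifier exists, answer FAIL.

FAIL

Decompose branch/3: tup(k, branch(app(0, 6), v, app(k, 0)), x2) ≐ tup(k, x, tup(0, k, x)),  app(branch(tup(x2, x2, t), v, tup(6, t, x2)), branch(0, k, x2)) ≐ app(z, t),  v ≐ tup(k, 6, v).
Decompose tup/3: k ≐ k,  branch(app(0, 6), v, app(k, 0)) ≐ x,  x2 ≐ tup(0, k, x).
Delete trivial equation k ≐ k.
Bind x := branch(app(0, 6), v, app(k, 0)); substituting into the one remaining equation that mentions x gives: x2 ≐ tup(0, k, branch(app(0, 6), v, app(k, 0))).
Bind x2 := tup(0, k, branch(app(0, 6), v, app(k, 0))); substituting into the one remaining equation that mentions x2 gives: app(branch(tup(tup(0, k, branch(app(0, 6), v, app(k, 0))), tup(0, k, branch(app(0, 6), v, app(k, 0))), t), v, tup(6, t, tup(0, k, branch(app(0, 6), v, app(k, 0))))), branch(0, k, tup(0, k, branch(app(0, 6), v, app(k, 0))))) ≐ app(z, t).
Decompose app/2: branch(tup(tup(0, k, branch(app(0, 6), v, app(k, 0))), tup(0, k, branch(app(0, 6), v, app(k, 0))), t), v, tup(6, t, tup(0, k, branch(app(0, 6), v, app(k, 0))))) ≐ z,  branch(0, k, tup(0, k, branch(app(0, 6), v, app(k, 0)))) ≐ t.
Bind z := branch(tup(tup(0, k, branch(app(0, 6), v, app(k, 0))), tup(0, k, branch(app(0, 6), v, app(k, 0))), t), v, tup(6, t, tup(0, k, branch(app(0, 6), v, app(k, 0))))); no other remaining equation mentions z.
Bind t := branch(0, k, tup(0, k, branch(app(0, 6), v, app(k, 0)))); no other remaining equation mentions t. Substituting into the earlier binding gives z := branch(tup(tup(0, k, branch(app(0, 6), v, app(k, 0))), tup(0, k, branch(app(0, 6), v, app(k, 0))), branch(0, k, tup(0, k, branch(app(0, 6), v, app(k, 0))))), v, tup(6, branch(0, k, tup(0, k, branch(app(0, 6), v, app(k, 0)))), tup(0, k, branch(app(0, 6), v, app(k, 0))))).
Occurs check fails: v occurs in tup(k, 6, v); the equation v ≐ tup(k, 6, v) has no finite solution.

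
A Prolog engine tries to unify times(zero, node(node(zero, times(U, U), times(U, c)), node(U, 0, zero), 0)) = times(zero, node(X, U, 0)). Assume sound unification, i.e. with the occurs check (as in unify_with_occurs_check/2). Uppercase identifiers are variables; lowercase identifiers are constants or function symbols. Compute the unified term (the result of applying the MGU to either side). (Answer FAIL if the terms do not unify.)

FAIL

Decompose times/2: zero = zero,  node(node(zero, times(U, U), times(U, c)), node(U, 0, zero), 0) = node(X, U, 0).
Delete trivial equation zero = zero.
Decompose node/3: node(zero, times(U, U), times(U, c)) = X,  node(U, 0, zero) = U,  0 = 0.
Bind X := node(zero, times(U, U), times(U, c)); no other remaining equation mentions X.
Occurs check fails: U occurs in node(U, 0, zero); the equation U = node(U, 0, zero) has no finite solution.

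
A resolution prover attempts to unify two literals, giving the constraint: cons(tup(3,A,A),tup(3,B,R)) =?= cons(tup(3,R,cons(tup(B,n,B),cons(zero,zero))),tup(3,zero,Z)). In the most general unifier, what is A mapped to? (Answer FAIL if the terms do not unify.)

cons(tup(zero,n,zero),cons(zero,zero))

Decompose cons/2: tup(3,A,A) =?= tup(3,R,cons(tup(B,n,B),cons(zero,zero))),  tup(3,B,R) =?= tup(3,zero,Z).
Decompose tup/3: 3 =?= 3,  A =?= R,  A =?= cons(tup(B,n,B),cons(zero,zero)).
Delete trivial equation 3 =?= 3.
Bind A := R; substituting into the one remaining equation that mentions A gives: R =?= cons(tup(B,n,B),cons(zero,zero)).
Bind R := cons(tup(B,n,B),cons(zero,zero)); substituting into the remaining equation gives: tup(3,B,cons(tup(B,n,B),cons(zero,zero))) =?= tup(3,zero,Z). Substituting into the earlier binding gives A := cons(tup(B,n,B),cons(zero,zero)).
Decompose tup/3: 3 =?= 3,  B =?= zero,  cons(tup(B,n,B),cons(zero,zero)) =?= Z.
Delete trivial equation 3 =?= 3.
Bind B := zero; substituting into the remaining equation gives: cons(tup(zero,n,zero),cons(zero,zero)) =?= Z. Substituting into the earlier bindings gives A := cons(tup(zero,n,zero),cons(zero,zero)), R := cons(tup(zero,n,zero),cons(zero,zero)).
Bind Z := cons(tup(zero,n,zero),cons(zero,zero)).
MGU = { A -> cons(tup(zero,n,zero),cons(zero,zero)), R -> cons(tup(zero,n,zero),cons(zero,zero)), B -> zero, Z -> cons(tup(zero,n,zero),cons(zero,zero)) }, so A -> cons(tup(zero,n,zero),cons(zero,zero)).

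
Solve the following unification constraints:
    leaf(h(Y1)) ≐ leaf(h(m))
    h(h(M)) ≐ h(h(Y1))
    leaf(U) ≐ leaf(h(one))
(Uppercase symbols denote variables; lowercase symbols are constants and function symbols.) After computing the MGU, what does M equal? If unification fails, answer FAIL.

Decompose leaf/1: h(Y1) ≐ h(m).
Decompose h/1: Y1 ≐ m.
Bind Y1 := m; substituting into the one remaining equation that mentions Y1 gives: h(h(M)) ≐ h(h(m)).
Decompose h/1: h(M) ≐ h(m).
Decompose h/1: M ≐ m.
Bind M := m; no other remaining equation mentions M.
Decompose leaf/1: U ≐ h(one).
Bind U := h(one).
MGU = { Y1 -> m, M -> m, U -> h(one) }, so M -> m.

m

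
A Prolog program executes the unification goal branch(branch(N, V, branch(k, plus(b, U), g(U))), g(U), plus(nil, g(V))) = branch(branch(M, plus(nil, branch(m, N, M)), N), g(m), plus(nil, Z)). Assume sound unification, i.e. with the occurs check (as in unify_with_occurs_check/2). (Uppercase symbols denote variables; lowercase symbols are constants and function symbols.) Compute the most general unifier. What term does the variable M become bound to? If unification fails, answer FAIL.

branch(k, plus(b, m), g(m))

Decompose branch/3: branch(N, V, branch(k, plus(b, U), g(U))) = branch(M, plus(nil, branch(m, N, M)), N),  g(U) = g(m),  plus(nil, g(V)) = plus(nil, Z).
Decompose branch/3: N = M,  V = plus(nil, branch(m, N, M)),  branch(k, plus(b, U), g(U)) = N.
Bind N := M; substituting into the 2 remaining equations that mention N gives: V = plus(nil, branch(m, M, M)),  branch(k, plus(b, U), g(U)) = M.
Bind V := plus(nil, branch(m, M, M)); substituting into the one remaining equation that mentions V gives: plus(nil, g(plus(nil, branch(m, M, M)))) = plus(nil, Z).
Bind M := branch(k, plus(b, U), g(U)); substituting into the one remaining equation that mentions M gives: plus(nil, g(plus(nil, branch(m, branch(k, plus(b, U), g(U)), branch(k, plus(b, U), g(U)))))) = plus(nil, Z). Substituting into the earlier bindings gives N := branch(k, plus(b, U), g(U)), V := plus(nil, branch(m, branch(k, plus(b, U), g(U)), branch(k, plus(b, U), g(U)))).
Decompose g/1: U = m.
Bind U := m; substituting into the remaining equation gives: plus(nil, g(plus(nil, branch(m, branch(k, plus(b, m), g(m)), branch(k, plus(b, m), g(m)))))) = plus(nil, Z). Substituting into the earlier bindings gives N := branch(k, plus(b, m), g(m)), V := plus(nil, branch(m, branch(k, plus(b, m), g(m)), branch(k, plus(b, m), g(m)))), M := branch(k, plus(b, m), g(m)).
Decompose plus/2: nil = nil,  g(plus(nil, branch(m, branch(k, plus(b, m), g(m)), branch(k, plus(b, m), g(m))))) = Z.
Delete trivial equation nil = nil.
Bind Z := g(plus(nil, branch(m, branch(k, plus(b, m), g(m)), branch(k, plus(b, m), g(m))))).
MGU = { N -> branch(k, plus(b, m), g(m)), V -> plus(nil, branch(m, branch(k, plus(b, m), g(m)), branch(k, plus(b, m), g(m)))), M -> branch(k, plus(b, m), g(m)), U -> m, Z -> g(plus(nil, branch(m, branch(k, plus(b, m), g(m)), branch(k, plus(b, m), g(m))))) }, so M -> branch(k, plus(b, m), g(m)).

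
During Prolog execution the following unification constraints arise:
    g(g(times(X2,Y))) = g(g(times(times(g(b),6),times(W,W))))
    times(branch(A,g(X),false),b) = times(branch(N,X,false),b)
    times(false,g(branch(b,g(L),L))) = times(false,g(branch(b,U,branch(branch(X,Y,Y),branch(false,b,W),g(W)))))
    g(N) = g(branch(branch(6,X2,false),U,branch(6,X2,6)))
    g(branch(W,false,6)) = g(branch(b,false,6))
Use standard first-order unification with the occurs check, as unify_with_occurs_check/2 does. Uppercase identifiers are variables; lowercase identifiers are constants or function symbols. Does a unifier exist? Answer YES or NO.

NO

Decompose g/1: g(times(X2,Y)) = g(times(times(g(b),6),times(W,W))).
Decompose g/1: times(X2,Y) = times(times(g(b),6),times(W,W)).
Decompose times/2: X2 = times(g(b),6),  Y = times(W,W).
Bind X2 := times(g(b),6); substituting into the one remaining equation that mentions X2 gives: g(N) = g(branch(branch(6,times(g(b),6),false),U,branch(6,times(g(b),6),6))).
Bind Y := times(W,W); substituting into the one remaining equation that mentions Y gives: times(false,g(branch(b,g(L),L))) = times(false,g(branch(b,U,branch(branch(X,times(W,W),times(W,W)),branch(false,b,W),g(W))))).
Decompose times/2: branch(A,g(X),false) = branch(N,X,false),  b = b.
Decompose branch/3: A = N,  g(X) = X,  false = false.
Bind A := N; no other remaining equation mentions A.
Occurs check fails: X occurs in g(X); the equation X = g(X) has no finite solution.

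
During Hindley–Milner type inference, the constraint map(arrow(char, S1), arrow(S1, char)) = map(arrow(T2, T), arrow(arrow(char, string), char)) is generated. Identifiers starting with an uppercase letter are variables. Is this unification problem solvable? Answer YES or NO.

Decompose map/2: arrow(char, S1) = arrow(T2, T),  arrow(S1, char) = arrow(arrow(char, string), char).
Decompose arrow/2: char = T2,  S1 = T.
Bind T2 := char; no other remaining equation mentions T2.
Bind S1 := T; substituting into the remaining equation gives: arrow(T, char) = arrow(arrow(char, string), char).
Decompose arrow/2: T = arrow(char, string),  char = char.
Bind T := arrow(char, string); no other remaining equation mentions T. Substituting into the earlier binding gives S1 := arrow(char, string).
Delete trivial equation char = char.
No equations remain and no clash or occurs-check failure arose, so a unifier exists.

YES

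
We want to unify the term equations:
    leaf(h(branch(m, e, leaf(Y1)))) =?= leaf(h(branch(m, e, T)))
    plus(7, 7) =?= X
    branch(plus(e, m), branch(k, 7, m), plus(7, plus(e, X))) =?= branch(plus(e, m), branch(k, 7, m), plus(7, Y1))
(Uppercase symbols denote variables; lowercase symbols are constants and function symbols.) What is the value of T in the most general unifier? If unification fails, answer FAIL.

Decompose leaf/1: h(branch(m, e, leaf(Y1))) =?= h(branch(m, e, T)).
Decompose h/1: branch(m, e, leaf(Y1)) =?= branch(m, e, T).
Decompose branch/3: m =?= m,  e =?= e,  leaf(Y1) =?= T.
Delete trivial equation m =?= m.
Delete trivial equation e =?= e.
Bind T := leaf(Y1); no other remaining equation mentions T.
Bind X := plus(7, 7); substituting into the remaining equation gives: branch(plus(e, m), branch(k, 7, m), plus(7, plus(e, plus(7, 7)))) =?= branch(plus(e, m), branch(k, 7, m), plus(7, Y1)).
Decompose branch/3: plus(e, m) =?= plus(e, m),  branch(k, 7, m) =?= branch(k, 7, m),  plus(7, plus(e, plus(7, 7))) =?= plus(7, Y1).
Delete trivial equation plus(e, m) =?= plus(e, m).
Delete trivial equation branch(k, 7, m) =?= branch(k, 7, m).
Decompose plus/2: 7 =?= 7,  plus(e, plus(7, 7)) =?= Y1.
Delete trivial equation 7 =?= 7.
Bind Y1 := plus(e, plus(7, 7)). Substituting into the earlier binding gives T := leaf(plus(e, plus(7, 7))).
MGU = { T -> leaf(plus(e, plus(7, 7))), X -> plus(7, 7), Y1 -> plus(e, plus(7, 7)) }, so T -> leaf(plus(e, plus(7, 7))).

leaf(plus(e, plus(7, 7)))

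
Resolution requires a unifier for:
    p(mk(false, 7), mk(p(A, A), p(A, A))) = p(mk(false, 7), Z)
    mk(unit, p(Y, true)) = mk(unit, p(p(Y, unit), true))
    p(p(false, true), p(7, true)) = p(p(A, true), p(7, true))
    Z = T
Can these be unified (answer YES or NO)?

NO

Decompose p/2: mk(false, 7) = mk(false, 7),  mk(p(A, A), p(A, A)) = Z.
Delete trivial equation mk(false, 7) = mk(false, 7).
Bind Z := mk(p(A, A), p(A, A)); substituting into the one remaining equation that mentions Z gives: mk(p(A, A), p(A, A)) = T.
Decompose mk/2: unit = unit,  p(Y, true) = p(p(Y, unit), true).
Delete trivial equation unit = unit.
Decompose p/2: Y = p(Y, unit),  true = true.
Occurs check fails: Y occurs in p(Y, unit); the equation Y = p(Y, unit) has no finite solution.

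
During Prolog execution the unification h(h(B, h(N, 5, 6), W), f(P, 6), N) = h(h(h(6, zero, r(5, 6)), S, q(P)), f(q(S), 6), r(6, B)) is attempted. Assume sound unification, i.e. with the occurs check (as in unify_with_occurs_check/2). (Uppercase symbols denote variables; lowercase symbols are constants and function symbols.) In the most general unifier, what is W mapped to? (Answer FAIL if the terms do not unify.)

q(q(h(r(6, h(6, zero, r(5, 6))), 5, 6)))

Decompose h/3: h(B, h(N, 5, 6), W) = h(h(6, zero, r(5, 6)), S, q(P)),  f(P, 6) = f(q(S), 6),  N = r(6, B).
Decompose h/3: B = h(6, zero, r(5, 6)),  h(N, 5, 6) = S,  W = q(P).
Bind B := h(6, zero, r(5, 6)); substituting into the one remaining equation that mentions B gives: N = r(6, h(6, zero, r(5, 6))).
Bind S := h(N, 5, 6); substituting into the one remaining equation that mentions S gives: f(P, 6) = f(q(h(N, 5, 6)), 6).
Bind W := q(P); no other remaining equation mentions W.
Decompose f/2: P = q(h(N, 5, 6)),  6 = 6.
Bind P := q(h(N, 5, 6)); no other remaining equation mentions P. Substituting into the earlier binding gives W := q(q(h(N, 5, 6))).
Delete trivial equation 6 = 6.
Bind N := r(6, h(6, zero, r(5, 6))). Substituting into the earlier bindings gives S := h(r(6, h(6, zero, r(5, 6))), 5, 6), W := q(q(h(r(6, h(6, zero, r(5, 6))), 5, 6))), P := q(h(r(6, h(6, zero, r(5, 6))), 5, 6)).
MGU = { B = h(6, zero, r(5, 6)), S = h(r(6, h(6, zero, r(5, 6))), 5, 6), W = q(q(h(r(6, h(6, zero, r(5, 6))), 5, 6))), P = q(h(r(6, h(6, zero, r(5, 6))), 5, 6)), N = r(6, h(6, zero, r(5, 6))) }, so W = q(q(h(r(6, h(6, zero, r(5, 6))), 5, 6))).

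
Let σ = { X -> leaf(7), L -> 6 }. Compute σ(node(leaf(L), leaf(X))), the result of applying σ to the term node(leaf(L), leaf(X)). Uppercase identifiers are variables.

node(leaf(6), leaf(leaf(7)))

Replace each occurrence of X with leaf(7).
Replace each occurrence of L with 6.
Result: node(leaf(6), leaf(leaf(7))).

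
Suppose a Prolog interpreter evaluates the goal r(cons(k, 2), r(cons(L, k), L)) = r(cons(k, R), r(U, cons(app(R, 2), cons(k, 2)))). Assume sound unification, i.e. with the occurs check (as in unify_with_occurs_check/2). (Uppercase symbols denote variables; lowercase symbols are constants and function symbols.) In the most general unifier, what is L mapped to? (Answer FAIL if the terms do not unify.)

cons(app(2, 2), cons(k, 2))

Decompose r/2: cons(k, 2) = cons(k, R),  r(cons(L, k), L) = r(U, cons(app(R, 2), cons(k, 2))).
Decompose cons/2: k = k,  2 = R.
Delete trivial equation k = k.
Bind R := 2; substituting into the remaining equation gives: r(cons(L, k), L) = r(U, cons(app(2, 2), cons(k, 2))).
Decompose r/2: cons(L, k) = U,  L = cons(app(2, 2), cons(k, 2)).
Bind U := cons(L, k); no other remaining equation mentions U.
Bind L := cons(app(2, 2), cons(k, 2)). Substituting into the earlier binding gives U := cons(cons(app(2, 2), cons(k, 2)), k).
MGU = { R -> 2, U -> cons(cons(app(2, 2), cons(k, 2)), k), L -> cons(app(2, 2), cons(k, 2)) }, so L -> cons(app(2, 2), cons(k, 2)).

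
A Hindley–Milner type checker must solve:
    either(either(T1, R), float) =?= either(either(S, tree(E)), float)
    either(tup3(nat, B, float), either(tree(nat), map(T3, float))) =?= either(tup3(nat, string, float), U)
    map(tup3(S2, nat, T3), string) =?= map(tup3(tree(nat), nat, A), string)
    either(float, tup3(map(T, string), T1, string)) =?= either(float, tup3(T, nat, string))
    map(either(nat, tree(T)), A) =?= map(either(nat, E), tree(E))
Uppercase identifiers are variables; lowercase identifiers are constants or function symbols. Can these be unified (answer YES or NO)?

Decompose either/2: either(T1, R) =?= either(S, tree(E)),  float =?= float.
Decompose either/2: T1 =?= S,  R =?= tree(E).
Bind T1 := S; substituting into the one remaining equation that mentions T1 gives: either(float, tup3(map(T, string), S, string)) =?= either(float, tup3(T, nat, string)).
Bind R := tree(E); no other remaining equation mentions R.
Delete trivial equation float =?= float.
Decompose either/2: tup3(nat, B, float) =?= tup3(nat, string, float),  either(tree(nat), map(T3, float)) =?= U.
Decompose tup3/3: nat =?= nat,  B =?= string,  float =?= float.
Delete trivial equation nat =?= nat.
Bind B := string; no other remaining equation mentions B.
Delete trivial equation float =?= float.
Bind U := either(tree(nat), map(T3, float)); no other remaining equation mentions U.
Decompose map/2: tup3(S2, nat, T3) =?= tup3(tree(nat), nat, A),  string =?= string.
Decompose tup3/3: S2 =?= tree(nat),  nat =?= nat,  T3 =?= A.
Bind S2 := tree(nat); no other remaining equation mentions S2.
Delete trivial equation nat =?= nat.
Bind T3 := A; no other remaining equation mentions T3. Substituting into the earlier binding gives U := either(tree(nat), map(A, float)).
Delete trivial equation string =?= string.
Decompose either/2: float =?= float,  tup3(map(T, string), S, string) =?= tup3(T, nat, string).
Delete trivial equation float =?= float.
Decompose tup3/3: map(T, string) =?= T,  S =?= nat,  string =?= string.
Occurs check fails: T occurs in map(T, string); the equation T =?= map(T, string) has no finite solution.

NO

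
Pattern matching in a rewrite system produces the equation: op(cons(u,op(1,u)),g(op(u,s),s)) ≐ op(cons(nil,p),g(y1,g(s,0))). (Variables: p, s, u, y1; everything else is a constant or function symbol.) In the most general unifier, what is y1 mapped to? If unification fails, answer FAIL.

Decompose op/2: cons(u,op(1,u)) ≐ cons(nil,p),  g(op(u,s),s) ≐ g(y1,g(s,0)).
Decompose cons/2: u ≐ nil,  op(1,u) ≐ p.
Bind u := nil; substituting into the remaining equations gives: op(1,nil) ≐ p,  g(op(nil,s),s) ≐ g(y1,g(s,0)).
Bind p := op(1,nil); no other remaining equation mentions p.
Decompose g/2: op(nil,s) ≐ y1,  s ≐ g(s,0).
Bind y1 := op(nil,s); no other remaining equation mentions y1.
Occurs check fails: s occurs in g(s,0); the equation s ≐ g(s,0) has no finite solution.

FAIL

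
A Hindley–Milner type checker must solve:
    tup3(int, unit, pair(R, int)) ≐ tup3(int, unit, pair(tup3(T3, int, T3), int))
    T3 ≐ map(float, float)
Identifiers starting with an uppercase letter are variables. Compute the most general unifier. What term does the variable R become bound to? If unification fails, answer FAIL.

Decompose tup3/3: int ≐ int,  unit ≐ unit,  pair(R, int) ≐ pair(tup3(T3, int, T3), int).
Delete trivial equation int ≐ int.
Delete trivial equation unit ≐ unit.
Decompose pair/2: R ≐ tup3(T3, int, T3),  int ≐ int.
Bind R := tup3(T3, int, T3); no other remaining equation mentions R.
Delete trivial equation int ≐ int.
Bind T3 := map(float, float). Substituting into the earlier binding gives R := tup3(map(float, float), int, map(float, float)).
MGU = { R ↦ tup3(map(float, float), int, map(float, float)), T3 ↦ map(float, float) }, so R ↦ tup3(map(float, float), int, map(float, float)).

tup3(map(float, float), int, map(float, float))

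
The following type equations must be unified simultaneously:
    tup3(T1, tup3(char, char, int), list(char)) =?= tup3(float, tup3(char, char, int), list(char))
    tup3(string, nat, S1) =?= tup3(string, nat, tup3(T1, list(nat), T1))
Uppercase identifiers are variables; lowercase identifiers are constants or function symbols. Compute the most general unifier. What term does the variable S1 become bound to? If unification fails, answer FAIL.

Decompose tup3/3: T1 =?= float,  tup3(char, char, int) =?= tup3(char, char, int),  list(char) =?= list(char).
Bind T1 := float; substituting into the one remaining equation that mentions T1 gives: tup3(string, nat, S1) =?= tup3(string, nat, tup3(float, list(nat), float)).
Delete trivial equation tup3(char, char, int) =?= tup3(char, char, int).
Delete trivial equation list(char) =?= list(char).
Decompose tup3/3: string =?= string,  nat =?= nat,  S1 =?= tup3(float, list(nat), float).
Delete trivial equation string =?= string.
Delete trivial equation nat =?= nat.
Bind S1 := tup3(float, list(nat), float).
MGU = { T1 := float, S1 := tup3(float, list(nat), float) }, so S1 := tup3(float, list(nat), float).

tup3(float, list(nat), float)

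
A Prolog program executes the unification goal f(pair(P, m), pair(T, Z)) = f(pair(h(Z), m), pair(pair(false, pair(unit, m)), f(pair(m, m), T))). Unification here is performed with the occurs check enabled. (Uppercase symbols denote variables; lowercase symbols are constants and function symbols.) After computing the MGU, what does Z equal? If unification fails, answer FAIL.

Decompose f/2: pair(P, m) = pair(h(Z), m),  pair(T, Z) = pair(pair(false, pair(unit, m)), f(pair(m, m), T)).
Decompose pair/2: P = h(Z),  m = m.
Bind P := h(Z); no other remaining equation mentions P.
Delete trivial equation m = m.
Decompose pair/2: T = pair(false, pair(unit, m)),  Z = f(pair(m, m), T).
Bind T := pair(false, pair(unit, m)); substituting into the remaining equation gives: Z = f(pair(m, m), pair(false, pair(unit, m))).
Bind Z := f(pair(m, m), pair(false, pair(unit, m))). Substituting into the earlier binding gives P := h(f(pair(m, m), pair(false, pair(unit, m)))).
MGU = { P = h(f(pair(m, m), pair(false, pair(unit, m)))), T = pair(false, pair(unit, m)), Z = f(pair(m, m), pair(false, pair(unit, m))) }, so Z = f(pair(m, m), pair(false, pair(unit, m))).

f(pair(m, m), pair(false, pair(unit, m)))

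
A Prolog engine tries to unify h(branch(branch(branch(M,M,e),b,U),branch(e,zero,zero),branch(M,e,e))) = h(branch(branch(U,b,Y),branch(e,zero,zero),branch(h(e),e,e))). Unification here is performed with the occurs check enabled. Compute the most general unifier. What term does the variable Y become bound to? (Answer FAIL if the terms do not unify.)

branch(h(e),h(e),e)

Decompose h/1: branch(branch(branch(M,M,e),b,U),branch(e,zero,zero),branch(M,e,e)) = branch(branch(U,b,Y),branch(e,zero,zero),branch(h(e),e,e)).
Decompose branch/3: branch(branch(M,M,e),b,U) = branch(U,b,Y),  branch(e,zero,zero) = branch(e,zero,zero),  branch(M,e,e) = branch(h(e),e,e).
Decompose branch/3: branch(M,M,e) = U,  b = b,  U = Y.
Bind U := branch(M,M,e); substituting into the one remaining equation that mentions U gives: branch(M,M,e) = Y.
Delete trivial equation b = b.
Bind Y := branch(M,M,e); no other remaining equation mentions Y.
Delete trivial equation branch(e,zero,zero) = branch(e,zero,zero).
Decompose branch/3: M = h(e),  e = e,  e = e.
Bind M := h(e); no other remaining equation mentions M. Substituting into the earlier bindings gives U := branch(h(e),h(e),e), Y := branch(h(e),h(e),e).
Delete trivial equation e = e.
Delete trivial equation e = e.
MGU = { U = branch(h(e),h(e),e), Y = branch(h(e),h(e),e), M = h(e) }, so Y = branch(h(e),h(e),e).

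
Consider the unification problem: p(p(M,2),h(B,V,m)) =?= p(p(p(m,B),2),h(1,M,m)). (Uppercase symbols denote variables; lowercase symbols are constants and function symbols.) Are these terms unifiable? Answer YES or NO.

YES

Decompose p/2: p(M,2) =?= p(p(m,B),2),  h(B,V,m) =?= h(1,M,m).
Decompose p/2: M =?= p(m,B),  2 =?= 2.
Bind M := p(m,B); substituting into the one remaining equation that mentions M gives: h(B,V,m) =?= h(1,p(m,B),m).
Delete trivial equation 2 =?= 2.
Decompose h/3: B =?= 1,  V =?= p(m,B),  m =?= m.
Bind B := 1; substituting into the one remaining equation that mentions B gives: V =?= p(m,1). Substituting into the earlier binding gives M := p(m,1).
Bind V := p(m,1); no other remaining equation mentions V.
Delete trivial equation m =?= m.
No equations remain and no clash or occurs-check failure arose, so a unifier exists.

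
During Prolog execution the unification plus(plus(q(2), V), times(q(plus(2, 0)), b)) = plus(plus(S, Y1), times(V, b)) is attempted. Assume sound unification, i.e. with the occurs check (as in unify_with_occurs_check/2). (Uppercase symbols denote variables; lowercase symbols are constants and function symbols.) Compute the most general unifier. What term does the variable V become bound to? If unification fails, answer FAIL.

q(plus(2, 0))

Decompose plus/2: plus(q(2), V) = plus(S, Y1),  times(q(plus(2, 0)), b) = times(V, b).
Decompose plus/2: q(2) = S,  V = Y1.
Bind S := q(2); no other remaining equation mentions S.
Bind V := Y1; substituting into the remaining equation gives: times(q(plus(2, 0)), b) = times(Y1, b).
Decompose times/2: q(plus(2, 0)) = Y1,  b = b.
Bind Y1 := q(plus(2, 0)); no other remaining equation mentions Y1. Substituting into the earlier binding gives V := q(plus(2, 0)).
Delete trivial equation b = b.
MGU = { S = q(2), V = q(plus(2, 0)), Y1 = q(plus(2, 0)) }, so V = q(plus(2, 0)).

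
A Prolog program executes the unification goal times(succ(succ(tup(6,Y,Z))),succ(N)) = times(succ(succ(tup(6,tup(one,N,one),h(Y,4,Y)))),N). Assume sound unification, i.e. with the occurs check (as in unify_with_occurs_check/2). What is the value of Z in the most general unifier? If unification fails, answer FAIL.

Decompose times/2: succ(succ(tup(6,Y,Z))) = succ(succ(tup(6,tup(one,N,one),h(Y,4,Y)))),  succ(N) = N.
Decompose succ/1: succ(tup(6,Y,Z)) = succ(tup(6,tup(one,N,one),h(Y,4,Y))).
Decompose succ/1: tup(6,Y,Z) = tup(6,tup(one,N,one),h(Y,4,Y)).
Decompose tup/3: 6 = 6,  Y = tup(one,N,one),  Z = h(Y,4,Y).
Delete trivial equation 6 = 6.
Bind Y := tup(one,N,one); substituting into the one remaining equation that mentions Y gives: Z = h(tup(one,N,one),4,tup(one,N,one)).
Bind Z := h(tup(one,N,one),4,tup(one,N,one)); no other remaining equation mentions Z.
Occurs check fails: N occurs in succ(N); the equation N = succ(N) has no finite solution.

FAIL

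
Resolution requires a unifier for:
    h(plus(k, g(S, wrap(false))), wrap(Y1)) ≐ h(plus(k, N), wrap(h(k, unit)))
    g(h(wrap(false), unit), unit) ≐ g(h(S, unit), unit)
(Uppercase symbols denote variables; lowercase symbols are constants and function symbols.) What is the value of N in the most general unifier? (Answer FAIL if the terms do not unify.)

g(wrap(false), wrap(false))

Decompose h/2: plus(k, g(S, wrap(false))) ≐ plus(k, N),  wrap(Y1) ≐ wrap(h(k, unit)).
Decompose plus/2: k ≐ k,  g(S, wrap(false)) ≐ N.
Delete trivial equation k ≐ k.
Bind N := g(S, wrap(false)); no other remaining equation mentions N.
Decompose wrap/1: Y1 ≐ h(k, unit).
Bind Y1 := h(k, unit); no other remaining equation mentions Y1.
Decompose g/2: h(wrap(false), unit) ≐ h(S, unit),  unit ≐ unit.
Decompose h/2: wrap(false) ≐ S,  unit ≐ unit.
Bind S := wrap(false); no other remaining equation mentions S. Substituting into the earlier binding gives N := g(wrap(false), wrap(false)).
Delete trivial equation unit ≐ unit.
Delete trivial equation unit ≐ unit.
MGU = { N ↦ g(wrap(false), wrap(false)), Y1 ↦ h(k, unit), S ↦ wrap(false) }, so N ↦ g(wrap(false), wrap(false)).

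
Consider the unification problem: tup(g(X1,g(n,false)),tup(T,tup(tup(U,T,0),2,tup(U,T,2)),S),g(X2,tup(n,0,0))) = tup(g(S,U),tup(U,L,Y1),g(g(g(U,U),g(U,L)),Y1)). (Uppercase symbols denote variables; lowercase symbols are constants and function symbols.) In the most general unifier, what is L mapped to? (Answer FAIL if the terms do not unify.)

Decompose tup/3: g(X1,g(n,false)) = g(S,U),  tup(T,tup(tup(U,T,0),2,tup(U,T,2)),S) = tup(U,L,Y1),  g(X2,tup(n,0,0)) = g(g(g(U,U),g(U,L)),Y1).
Decompose g/2: X1 = S,  g(n,false) = U.
Bind X1 := S; no other remaining equation mentions X1.
Bind U := g(n,false); substituting into the remaining equations gives: tup(T,tup(tup(g(n,false),T,0),2,tup(g(n,false),T,2)),S) = tup(g(n,false),L,Y1),  g(X2,tup(n,0,0)) = g(g(g(g(n,false),g(n,false)),g(g(n,false),L)),Y1).
Decompose tup/3: T = g(n,false),  tup(tup(g(n,false),T,0),2,tup(g(n,false),T,2)) = L,  S = Y1.
Bind T := g(n,false); substituting into the one remaining equation that mentions T gives: tup(tup(g(n,false),g(n,false),0),2,tup(g(n,false),g(n,false),2)) = L.
Bind L := tup(tup(g(n,false),g(n,false),0),2,tup(g(n,false),g(n,false),2)); substituting into the one remaining equation that mentions L gives: g(X2,tup(n,0,0)) = g(g(g(g(n,false),g(n,false)),g(g(n,false),tup(tup(g(n,false),g(n,false),0),2,tup(g(n,false),g(n,false),2)))),Y1).
Bind S := Y1; no other remaining equation mentions S. Substituting into the earlier binding gives X1 := Y1.
Decompose g/2: X2 = g(g(g(n,false),g(n,false)),g(g(n,false),tup(tup(g(n,false),g(n,false),0),2,tup(g(n,false),g(n,false),2)))),  tup(n,0,0) = Y1.
Bind X2 := g(g(g(n,false),g(n,false)),g(g(n,false),tup(tup(g(n,false),g(n,false),0),2,tup(g(n,false),g(n,false),2)))); no other remaining equation mentions X2.
Bind Y1 := tup(n,0,0). Substituting into the earlier bindings gives X1 := tup(n,0,0), S := tup(n,0,0).
MGU = { X1 -> tup(n,0,0), U -> g(n,false), T -> g(n,false), L -> tup(tup(g(n,false),g(n,false),0),2,tup(g(n,false),g(n,false),2)), S -> tup(n,0,0), X2 -> g(g(g(n,false),g(n,false)),g(g(n,false),tup(tup(g(n,false),g(n,false),0),2,tup(g(n,false),g(n,false),2)))), Y1 -> tup(n,0,0) }, so L -> tup(tup(g(n,false),g(n,false),0),2,tup(g(n,false),g(n,false),2)).

tup(tup(g(n,false),g(n,false),0),2,tup(g(n,false),g(n,false),2))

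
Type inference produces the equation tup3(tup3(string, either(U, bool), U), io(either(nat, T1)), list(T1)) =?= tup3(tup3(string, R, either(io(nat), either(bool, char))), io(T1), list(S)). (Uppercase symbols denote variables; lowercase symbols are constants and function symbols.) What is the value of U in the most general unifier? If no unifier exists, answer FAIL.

FAIL

Decompose tup3/3: tup3(string, either(U, bool), U) =?= tup3(string, R, either(io(nat), either(bool, char))),  io(either(nat, T1)) =?= io(T1),  list(T1) =?= list(S).
Decompose tup3/3: string =?= string,  either(U, bool) =?= R,  U =?= either(io(nat), either(bool, char)).
Delete trivial equation string =?= string.
Bind R := either(U, bool); no other remaining equation mentions R.
Bind U := either(io(nat), either(bool, char)); no other remaining equation mentions U. Substituting into the earlier binding gives R := either(either(io(nat), either(bool, char)), bool).
Decompose io/1: either(nat, T1) =?= T1.
Occurs check fails: T1 occurs in either(nat, T1); the equation T1 =?= either(nat, T1) has no finite solution.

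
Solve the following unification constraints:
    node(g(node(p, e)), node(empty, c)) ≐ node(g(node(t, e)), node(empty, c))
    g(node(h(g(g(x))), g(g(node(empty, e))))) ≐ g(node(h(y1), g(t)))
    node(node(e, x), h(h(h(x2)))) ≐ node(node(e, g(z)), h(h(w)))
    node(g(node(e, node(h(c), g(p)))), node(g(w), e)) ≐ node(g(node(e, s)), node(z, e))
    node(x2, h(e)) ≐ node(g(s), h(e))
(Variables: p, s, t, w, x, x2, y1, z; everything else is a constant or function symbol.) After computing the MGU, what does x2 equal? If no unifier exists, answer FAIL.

g(node(h(c), g(g(node(empty, e)))))

Decompose node/2: g(node(p, e)) ≐ g(node(t, e)),  node(empty, c) ≐ node(empty, c).
Decompose g/1: node(p, e) ≐ node(t, e).
Decompose node/2: p ≐ t,  e ≐ e.
Bind p := t; substituting into the one remaining equation that mentions p gives: node(g(node(e, node(h(c), g(t)))), node(g(w), e)) ≐ node(g(node(e, s)), node(z, e)).
Delete trivial equation e ≐ e.
Delete trivial equation node(empty, c) ≐ node(empty, c).
Decompose g/1: node(h(g(g(x))), g(g(node(empty, e)))) ≐ node(h(y1), g(t)).
Decompose node/2: h(g(g(x))) ≐ h(y1),  g(g(node(empty, e))) ≐ g(t).
Decompose h/1: g(g(x)) ≐ y1.
Bind y1 := g(g(x)); no other remaining equation mentions y1.
Decompose g/1: g(node(empty, e)) ≐ t.
Bind t := g(node(empty, e)); substituting into the one remaining equation that mentions t gives: node(g(node(e, node(h(c), g(g(node(empty, e)))))), node(g(w), e)) ≐ node(g(node(e, s)), node(z, e)). Substituting into the earlier binding gives p := g(node(empty, e)).
Decompose node/2: node(e, x) ≐ node(e, g(z)),  h(h(h(x2))) ≐ h(h(w)).
Decompose node/2: e ≐ e,  x ≐ g(z).
Delete trivial equation e ≐ e.
Bind x := g(z); no other remaining equation mentions x. Substituting into the earlier binding gives y1 := g(g(g(z))).
Decompose h/1: h(h(x2)) ≐ h(w).
Decompose h/1: h(x2) ≐ w.
Bind w := h(x2); substituting into the one remaining equation that mentions w gives: node(g(node(e, node(h(c), g(g(node(empty, e)))))), node(g(h(x2)), e)) ≐ node(g(node(e, s)), node(z, e)).
Decompose node/2: g(node(e, node(h(c), g(g(node(empty, e)))))) ≐ g(node(e, s)),  node(g(h(x2)), e) ≐ node(z, e).
Decompose g/1: node(e, node(h(c), g(g(node(empty, e))))) ≐ node(e, s).
Decompose node/2: e ≐ e,  node(h(c), g(g(node(empty, e)))) ≐ s.
Delete trivial equation e ≐ e.
Bind s := node(h(c), g(g(node(empty, e)))); substituting into the one remaining equation that mentions s gives: node(x2, h(e)) ≐ node(g(node(h(c), g(g(node(empty, e))))), h(e)).
Decompose node/2: g(h(x2)) ≐ z,  e ≐ e.
Bind z := g(h(x2)); no other remaining equation mentions z. Substituting into the earlier bindings gives y1 := g(g(g(g(h(x2))))), x := g(g(h(x2))).
Delete trivial equation e ≐ e.
Decompose node/2: x2 ≐ g(node(h(c), g(g(node(empty, e))))),  h(e) ≐ h(e).
Bind x2 := g(node(h(c), g(g(node(empty, e))))); no other remaining equation mentions x2. Substituting into the earlier bindings gives y1 := g(g(g(g(h(g(node(h(c), g(g(node(empty, e)))))))))), x := g(g(h(g(node(h(c), g(g(node(empty, e)))))))), w := h(g(node(h(c), g(g(node(empty, e)))))), z := g(h(g(node(h(c), g(g(node(empty, e))))))).
Delete trivial equation h(e) ≐ h(e).
MGU = { p -> g(node(empty, e)), y1 -> g(g(g(g(h(g(node(h(c), g(g(node(empty, e)))))))))), t -> g(node(empty, e)), x -> g(g(h(g(node(h(c), g(g(node(empty, e)))))))), w -> h(g(node(h(c), g(g(node(empty, e)))))), s -> node(h(c), g(g(node(empty, e)))), z -> g(h(g(node(h(c), g(g(node(empty, e))))))), x2 -> g(node(h(c), g(g(node(empty, e))))) }, so x2 -> g(node(h(c), g(g(node(empty, e))))).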